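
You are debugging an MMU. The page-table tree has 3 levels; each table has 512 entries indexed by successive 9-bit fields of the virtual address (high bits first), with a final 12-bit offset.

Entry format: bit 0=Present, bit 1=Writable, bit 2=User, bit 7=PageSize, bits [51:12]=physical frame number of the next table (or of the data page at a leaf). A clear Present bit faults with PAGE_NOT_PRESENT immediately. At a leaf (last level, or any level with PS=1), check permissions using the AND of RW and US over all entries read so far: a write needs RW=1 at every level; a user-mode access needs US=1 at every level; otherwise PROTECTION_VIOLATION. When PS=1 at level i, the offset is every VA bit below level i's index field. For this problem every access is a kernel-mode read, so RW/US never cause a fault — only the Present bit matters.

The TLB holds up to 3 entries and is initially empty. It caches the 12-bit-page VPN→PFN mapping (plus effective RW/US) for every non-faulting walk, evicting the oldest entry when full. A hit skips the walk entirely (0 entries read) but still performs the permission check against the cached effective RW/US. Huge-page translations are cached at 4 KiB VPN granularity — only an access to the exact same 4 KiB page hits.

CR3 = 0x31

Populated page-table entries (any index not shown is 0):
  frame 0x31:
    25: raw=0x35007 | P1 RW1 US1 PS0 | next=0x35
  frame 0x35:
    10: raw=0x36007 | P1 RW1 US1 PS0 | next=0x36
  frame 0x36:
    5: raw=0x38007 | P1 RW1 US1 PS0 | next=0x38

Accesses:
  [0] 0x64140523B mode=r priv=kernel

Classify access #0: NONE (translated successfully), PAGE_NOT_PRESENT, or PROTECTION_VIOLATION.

Per-access translation:
#0 VA=0x64140523B (r,kernel):
  L0 @0x31[25] → 0x35007  P=1,RW=1,US=1,PS=0
  L1 @0x35[10] → 0x36007  P=1,RW=1,US=1,PS=0
  L2 @0x36[5] → 0x38007  P=1,RW=1,US=1,PS=0
  → PA=0x3823B  (3 entries read)

Access #0 fault: NONE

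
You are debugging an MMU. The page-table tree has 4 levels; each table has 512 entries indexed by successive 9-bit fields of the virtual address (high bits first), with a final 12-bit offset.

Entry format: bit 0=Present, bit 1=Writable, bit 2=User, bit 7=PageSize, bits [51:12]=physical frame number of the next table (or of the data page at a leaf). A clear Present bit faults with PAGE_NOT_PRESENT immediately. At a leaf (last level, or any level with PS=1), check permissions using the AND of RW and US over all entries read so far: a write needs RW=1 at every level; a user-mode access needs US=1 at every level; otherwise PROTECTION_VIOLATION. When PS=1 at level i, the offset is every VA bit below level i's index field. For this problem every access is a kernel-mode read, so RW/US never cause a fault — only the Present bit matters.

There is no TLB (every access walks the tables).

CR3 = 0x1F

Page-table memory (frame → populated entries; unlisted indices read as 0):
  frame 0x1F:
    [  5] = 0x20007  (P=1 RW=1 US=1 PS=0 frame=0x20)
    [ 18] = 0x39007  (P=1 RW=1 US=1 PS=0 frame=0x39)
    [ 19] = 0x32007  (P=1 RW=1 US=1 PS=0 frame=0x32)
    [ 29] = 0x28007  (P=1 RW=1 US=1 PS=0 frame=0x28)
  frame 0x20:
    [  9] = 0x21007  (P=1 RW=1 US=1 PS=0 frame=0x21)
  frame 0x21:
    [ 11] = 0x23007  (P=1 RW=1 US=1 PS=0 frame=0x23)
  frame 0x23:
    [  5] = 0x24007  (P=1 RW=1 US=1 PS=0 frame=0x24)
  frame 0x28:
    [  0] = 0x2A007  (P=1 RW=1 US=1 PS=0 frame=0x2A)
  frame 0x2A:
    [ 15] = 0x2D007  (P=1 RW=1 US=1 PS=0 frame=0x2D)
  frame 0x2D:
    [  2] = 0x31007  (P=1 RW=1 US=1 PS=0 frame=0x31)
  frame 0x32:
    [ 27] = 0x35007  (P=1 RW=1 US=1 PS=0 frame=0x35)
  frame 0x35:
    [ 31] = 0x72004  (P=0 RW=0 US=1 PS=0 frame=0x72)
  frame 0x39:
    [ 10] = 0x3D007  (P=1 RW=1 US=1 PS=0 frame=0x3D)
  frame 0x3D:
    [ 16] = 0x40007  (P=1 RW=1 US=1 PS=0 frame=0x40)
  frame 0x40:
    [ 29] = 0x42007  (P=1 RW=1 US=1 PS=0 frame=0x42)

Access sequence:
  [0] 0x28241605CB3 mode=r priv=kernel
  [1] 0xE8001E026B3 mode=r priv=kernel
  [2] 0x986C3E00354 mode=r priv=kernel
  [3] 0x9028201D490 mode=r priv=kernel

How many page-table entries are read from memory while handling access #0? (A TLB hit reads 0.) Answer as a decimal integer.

Trace:
#0 VA=0x28241605CB3 (r,kernel):
  [0] read 0x1F idx=5: raw=0x20007 flags P=1 W=1 U=1 S=0
  [1] read 0x20 idx=9: raw=0x21007 flags P=1 W=1 U=1 S=0
  [2] read 0x21 idx=11: raw=0x23007 flags P=1 W=1 U=1 S=0
  [3] read 0x23 idx=5: raw=0x24007 flags P=1 W=1 U=1 S=0
  ✓ 0x24CB3  — 4 lookups
#1 VA=0xE8001E026B3 (r,kernel):
  [0] read 0x1F idx=29: raw=0x28007 flags P=1 W=1 U=1 S=0
  [1] read 0x28 idx=0: raw=0x2A007 flags P=1 W=1 U=1 S=0
  [2] read 0x2A idx=15: raw=0x2D007 flags P=1 W=1 U=1 S=0
  [3] read 0x2D idx=2: raw=0x31007 flags P=1 W=1 U=1 S=0
  ✓ 0x316B3  — 4 lookups
#2 VA=0x986C3E00354 (r,kernel):
  [0] read 0x1F idx=19: raw=0x32007 flags P=1 W=1 U=1 S=0
  [1] read 0x32 idx=27: raw=0x35007 flags P=1 W=1 U=1 S=0
  [2] read 0x35 idx=31: raw=0x72004 flags P=0 W=0 U=1 S=0
  → PAGE_NOT_PRESENT  (3 entries read)
#3 VA=0x9028201D490 (r,kernel):
  [0] read 0x1F idx=18: raw=0x39007 flags P=1 W=1 U=1 S=0
  [1] read 0x39 idx=10: raw=0x3D007 flags P=1 W=1 U=1 S=0
  [2] read 0x3D idx=16: raw=0x40007 flags P=1 W=1 U=1 S=0
  [3] read 0x40 idx=29: raw=0x42007 flags P=1 W=1 U=1 S=0
  ✓ 0x42490  — 4 lookups

Entries read for #0: 4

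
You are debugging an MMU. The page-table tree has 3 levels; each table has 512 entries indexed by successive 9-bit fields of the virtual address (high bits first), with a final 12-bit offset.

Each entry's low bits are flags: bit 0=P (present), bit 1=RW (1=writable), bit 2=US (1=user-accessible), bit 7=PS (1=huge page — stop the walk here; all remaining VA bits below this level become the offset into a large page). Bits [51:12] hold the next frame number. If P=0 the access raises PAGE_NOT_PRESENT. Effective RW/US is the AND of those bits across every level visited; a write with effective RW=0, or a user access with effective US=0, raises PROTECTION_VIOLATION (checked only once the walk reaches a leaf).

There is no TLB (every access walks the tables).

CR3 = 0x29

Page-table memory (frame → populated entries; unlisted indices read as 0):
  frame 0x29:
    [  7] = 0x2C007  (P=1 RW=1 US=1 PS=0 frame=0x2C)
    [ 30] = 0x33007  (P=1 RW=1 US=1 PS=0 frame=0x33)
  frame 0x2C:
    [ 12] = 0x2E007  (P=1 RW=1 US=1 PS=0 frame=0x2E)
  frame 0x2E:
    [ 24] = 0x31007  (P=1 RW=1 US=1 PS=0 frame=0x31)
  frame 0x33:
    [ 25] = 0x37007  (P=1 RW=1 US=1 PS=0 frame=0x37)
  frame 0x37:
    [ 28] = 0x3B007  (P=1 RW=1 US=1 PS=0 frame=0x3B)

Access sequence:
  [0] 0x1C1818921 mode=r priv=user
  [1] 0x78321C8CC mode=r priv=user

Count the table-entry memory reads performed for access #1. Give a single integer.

Per-access translation:
#0 VA=0x1C1818921 (r,user):
  [0] read 0x29 idx=7: raw=0x2C007 flags P=1 W=1 U=1 S=0
  [1] read 0x2C idx=12: raw=0x2E007 flags P=1 W=1 U=1 S=0
  [2] read 0x2E idx=24: raw=0x31007 flags P=1 W=1 U=1 S=0
  ✓ 0x31921  — 3 lookups
#1 VA=0x78321C8CC (r,user):
  [0] read 0x29 idx=30: raw=0x33007 flags P=1 W=1 U=1 S=0
  [1] read 0x33 idx=25: raw=0x37007 flags P=1 W=1 U=1 S=0
  [2] read 0x37 idx=28: raw=0x3B007 flags P=1 W=1 U=1 S=0
  ✓ 0x3B8CC  — 3 lookups

Entries read for #1: 3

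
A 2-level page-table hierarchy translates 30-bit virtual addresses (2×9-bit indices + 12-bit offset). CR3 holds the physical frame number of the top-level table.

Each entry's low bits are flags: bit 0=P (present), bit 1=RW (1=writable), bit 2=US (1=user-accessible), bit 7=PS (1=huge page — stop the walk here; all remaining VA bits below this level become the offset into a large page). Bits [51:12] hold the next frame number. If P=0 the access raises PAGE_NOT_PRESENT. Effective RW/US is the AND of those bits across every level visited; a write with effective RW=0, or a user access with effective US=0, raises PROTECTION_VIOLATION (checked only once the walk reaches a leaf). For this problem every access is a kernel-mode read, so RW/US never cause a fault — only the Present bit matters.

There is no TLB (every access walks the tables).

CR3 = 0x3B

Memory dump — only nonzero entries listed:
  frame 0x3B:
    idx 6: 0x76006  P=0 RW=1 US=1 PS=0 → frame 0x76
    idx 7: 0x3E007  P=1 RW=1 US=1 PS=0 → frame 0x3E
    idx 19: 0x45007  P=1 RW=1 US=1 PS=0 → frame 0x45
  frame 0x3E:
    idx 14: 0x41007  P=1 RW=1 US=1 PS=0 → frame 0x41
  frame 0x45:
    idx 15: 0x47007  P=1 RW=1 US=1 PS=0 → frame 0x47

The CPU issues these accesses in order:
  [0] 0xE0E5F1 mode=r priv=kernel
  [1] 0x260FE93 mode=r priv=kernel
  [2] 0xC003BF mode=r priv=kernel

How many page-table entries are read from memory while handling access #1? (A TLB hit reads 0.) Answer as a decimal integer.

Trace:
#0 VA=0xE0E5F1 (r,kernel):
  lvl0: tbl 0x3B, slot 7 ⇒ 0x3E007 (P1/RW1/US1/PS0)
  lvl1: tbl 0x3E, slot 14 ⇒ 0x41007 (P1/RW1/US1/PS0)
  ✓ 0x415F1  — 2 lookups
#1 VA=0x260FE93 (r,kernel):
  lvl0: tbl 0x3B, slot 19 ⇒ 0x45007 (P1/RW1/US1/PS0)
  lvl1: tbl 0x45, slot 15 ⇒ 0x47007 (P1/RW1/US1/PS0)
  ✓ 0x47E93  — 2 lookups
#2 VA=0xC003BF (r,kernel):
  lvl0: tbl 0x3B, slot 6 ⇒ 0x76006 (P0/RW1/US1/PS0)
  ✗ PAGE_NOT_PRESENT  [1 reads]

Entries read for #1: 2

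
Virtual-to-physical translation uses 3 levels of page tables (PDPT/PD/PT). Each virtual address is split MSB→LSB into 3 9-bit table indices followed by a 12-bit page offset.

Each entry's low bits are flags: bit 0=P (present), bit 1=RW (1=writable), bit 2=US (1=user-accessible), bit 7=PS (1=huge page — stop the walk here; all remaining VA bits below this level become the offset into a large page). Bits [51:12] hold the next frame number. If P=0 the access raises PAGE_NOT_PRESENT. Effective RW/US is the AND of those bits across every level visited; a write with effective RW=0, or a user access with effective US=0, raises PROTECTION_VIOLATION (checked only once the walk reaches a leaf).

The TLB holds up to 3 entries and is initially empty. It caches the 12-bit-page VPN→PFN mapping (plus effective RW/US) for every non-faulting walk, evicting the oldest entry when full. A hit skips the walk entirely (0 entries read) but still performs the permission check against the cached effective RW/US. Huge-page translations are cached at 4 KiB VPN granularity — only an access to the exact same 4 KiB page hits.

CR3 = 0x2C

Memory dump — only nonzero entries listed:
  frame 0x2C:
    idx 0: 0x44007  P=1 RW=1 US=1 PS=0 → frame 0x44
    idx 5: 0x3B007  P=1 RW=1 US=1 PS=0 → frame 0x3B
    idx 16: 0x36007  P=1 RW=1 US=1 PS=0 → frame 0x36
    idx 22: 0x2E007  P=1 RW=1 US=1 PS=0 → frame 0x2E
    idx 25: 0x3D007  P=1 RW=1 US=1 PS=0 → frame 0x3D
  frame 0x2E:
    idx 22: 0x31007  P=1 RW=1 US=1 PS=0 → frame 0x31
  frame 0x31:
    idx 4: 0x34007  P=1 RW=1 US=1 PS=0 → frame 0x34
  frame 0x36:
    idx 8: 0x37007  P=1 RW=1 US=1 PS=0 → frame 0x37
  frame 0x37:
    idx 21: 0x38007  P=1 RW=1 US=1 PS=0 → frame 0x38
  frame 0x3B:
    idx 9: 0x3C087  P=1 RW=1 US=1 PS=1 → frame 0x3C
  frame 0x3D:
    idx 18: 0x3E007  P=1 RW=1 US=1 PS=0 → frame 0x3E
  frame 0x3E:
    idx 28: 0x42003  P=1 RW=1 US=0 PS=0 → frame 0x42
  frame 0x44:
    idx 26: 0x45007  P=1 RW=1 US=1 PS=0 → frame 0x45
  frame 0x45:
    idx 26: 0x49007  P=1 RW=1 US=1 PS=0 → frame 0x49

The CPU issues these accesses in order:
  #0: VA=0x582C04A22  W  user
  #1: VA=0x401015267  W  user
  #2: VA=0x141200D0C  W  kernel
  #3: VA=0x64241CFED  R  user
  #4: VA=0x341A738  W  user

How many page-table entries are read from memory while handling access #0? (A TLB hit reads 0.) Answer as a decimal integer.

Per-access translation:
#0 VA=0x582C04A22 (w,user):
  [0] read 0x2C idx=22: raw=0x2E007 flags P=1 W=1 U=1 S=0
  [1] read 0x2E idx=22: raw=0x31007 flags P=1 W=1 U=1 S=0
  [2] read 0x31 idx=4: raw=0x34007 flags P=1 W=1 U=1 S=0
  ✓ 0x34A22  — 3 lookups
#1 VA=0x401015267 (w,user):
  [0] read 0x2C idx=16: raw=0x36007 flags P=1 W=1 U=1 S=0
  [1] read 0x36 idx=8: raw=0x37007 flags P=1 W=1 U=1 S=0
  [2] read 0x37 idx=21: raw=0x38007 flags P=1 W=1 U=1 S=0
  ✓ 0x38267  — 3 lookups
#2 VA=0x141200D0C (w,kernel):
  [0] read 0x2C idx=5: raw=0x3B007 flags P=1 W=1 U=1 S=0
  [1] read 0x3B idx=9: raw=0x3C087 flags P=1 W=1 U=1 S=1
  ✓ 0x3CD0C (huge @L1)  — 2 lookups
#3 VA=0x64241CFED (r,user):
  [0] read 0x2C idx=25: raw=0x3D007 flags P=1 W=1 U=1 S=0
  [1] read 0x3D idx=18: raw=0x3E007 flags P=1 W=1 U=1 S=0
  [2] read 0x3E idx=28: raw=0x42003 flags P=1 W=1 U=0 S=0
  → PROTECTION_VIOLATION  (3 entries read)
#4 VA=0x341A738 (w,user):
  [0] read 0x2C idx=0: raw=0x44007 flags P=1 W=1 U=1 S=0
  [1] read 0x44 idx=26: raw=0x45007 flags P=1 W=1 U=1 S=0
  [2] read 0x45 idx=26: raw=0x49007 flags P=1 W=1 U=1 S=0
  ✓ 0x49738  — 3 lookups

Entries read for #0: 3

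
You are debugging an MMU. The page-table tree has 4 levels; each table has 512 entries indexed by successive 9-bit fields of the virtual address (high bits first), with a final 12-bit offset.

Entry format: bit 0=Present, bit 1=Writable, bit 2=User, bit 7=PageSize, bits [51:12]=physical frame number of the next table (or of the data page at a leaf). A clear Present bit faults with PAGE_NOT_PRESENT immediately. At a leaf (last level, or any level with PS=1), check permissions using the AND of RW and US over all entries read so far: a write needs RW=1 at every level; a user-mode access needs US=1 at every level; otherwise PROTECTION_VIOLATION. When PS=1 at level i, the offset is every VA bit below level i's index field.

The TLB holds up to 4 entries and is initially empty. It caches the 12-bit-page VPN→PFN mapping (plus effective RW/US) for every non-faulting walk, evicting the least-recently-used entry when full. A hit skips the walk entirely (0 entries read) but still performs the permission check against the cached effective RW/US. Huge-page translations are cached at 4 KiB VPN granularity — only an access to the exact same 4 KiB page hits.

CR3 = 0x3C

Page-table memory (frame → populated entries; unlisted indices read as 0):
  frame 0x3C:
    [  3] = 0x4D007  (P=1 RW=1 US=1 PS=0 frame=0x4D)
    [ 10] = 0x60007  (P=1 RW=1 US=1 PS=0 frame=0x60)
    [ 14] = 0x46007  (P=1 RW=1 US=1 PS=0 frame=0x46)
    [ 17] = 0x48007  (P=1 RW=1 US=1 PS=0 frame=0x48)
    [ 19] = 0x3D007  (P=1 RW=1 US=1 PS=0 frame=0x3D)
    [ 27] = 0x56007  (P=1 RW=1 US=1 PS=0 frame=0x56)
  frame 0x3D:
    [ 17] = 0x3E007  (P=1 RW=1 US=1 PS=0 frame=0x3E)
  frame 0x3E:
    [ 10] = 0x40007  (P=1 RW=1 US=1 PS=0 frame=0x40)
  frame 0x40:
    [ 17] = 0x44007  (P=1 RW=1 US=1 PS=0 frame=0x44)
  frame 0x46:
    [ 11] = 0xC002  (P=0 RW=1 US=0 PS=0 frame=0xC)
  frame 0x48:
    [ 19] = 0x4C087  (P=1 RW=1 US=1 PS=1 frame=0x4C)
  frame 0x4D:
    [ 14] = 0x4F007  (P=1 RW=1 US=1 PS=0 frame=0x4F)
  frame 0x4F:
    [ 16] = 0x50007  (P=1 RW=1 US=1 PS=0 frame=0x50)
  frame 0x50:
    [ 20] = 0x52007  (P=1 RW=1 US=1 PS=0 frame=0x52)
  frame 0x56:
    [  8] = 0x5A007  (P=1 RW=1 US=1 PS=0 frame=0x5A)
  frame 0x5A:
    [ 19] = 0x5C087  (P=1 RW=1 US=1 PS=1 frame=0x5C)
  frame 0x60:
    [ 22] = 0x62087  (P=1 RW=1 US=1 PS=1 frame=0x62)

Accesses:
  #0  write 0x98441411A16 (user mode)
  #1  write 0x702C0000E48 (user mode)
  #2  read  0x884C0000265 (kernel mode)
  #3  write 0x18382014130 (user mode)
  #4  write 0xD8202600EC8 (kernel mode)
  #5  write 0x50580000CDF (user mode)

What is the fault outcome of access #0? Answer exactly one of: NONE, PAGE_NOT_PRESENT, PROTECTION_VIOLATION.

Walk each access:
#0 VA=0x98441411A16 (w,user):
  L0 @0x3C[19] → 0x3D007  P=1,RW=1,US=1,PS=0
  L1 @0x3D[17] → 0x3E007  P=1,RW=1,US=1,PS=0
  L2 @0x3E[10] → 0x40007  P=1,RW=1,US=1,PS=0
  L3 @0x40[17] → 0x44007  P=1,RW=1,US=1,PS=0
  → PA=0x44A16  (4 entries read)
#1 VA=0x702C0000E48 (w,user):
  L0 @0x3C[14] → 0x46007  P=1,RW=1,US=1,PS=0
  L1 @0x46[11] → 0xC002  P=0,RW=1,US=0,PS=0
  → PAGE_NOT_PRESENT  (2 entries read)
#2 VA=0x884C0000265 (r,kernel):
  L0 @0x3C[17] → 0x48007  P=1,RW=1,US=1,PS=0
  L1 @0x48[19] → 0x4C087  P=1,RW=1,US=1,PS=1
  → PA=0x4C265 (huge @L1)  (2 entries read)
#3 VA=0x18382014130 (w,user):
  L0 @0x3C[3] → 0x4D007  P=1,RW=1,US=1,PS=0
  L1 @0x4D[14] → 0x4F007  P=1,RW=1,US=1,PS=0
  L2 @0x4F[16] → 0x50007  P=1,RW=1,US=1,PS=0
  L3 @0x50[20] → 0x52007  P=1,RW=1,US=1,PS=0
  → PA=0x52130  (4 entries read)
#4 VA=0xD8202600EC8 (w,kernel):
  L0 @0x3C[27] → 0x56007  P=1,RW=1,US=1,PS=0
  L1 @0x56[8] → 0x5A007  P=1,RW=1,US=1,PS=0
  L2 @0x5A[19] → 0x5C087  P=1,RW=1,US=1,PS=1
  → PA=0x5CEC8 (huge @L2)  (3 entries read)
#5 VA=0x50580000CDF (w,user):
  L0 @0x3C[10] → 0x60007  P=1,RW=1,US=1,PS=0
  L1 @0x60[22] → 0x62087  P=1,RW=1,US=1,PS=1
  → PA=0x62CDF (huge @L1)  (2 entries read)

Access #0 fault: NONE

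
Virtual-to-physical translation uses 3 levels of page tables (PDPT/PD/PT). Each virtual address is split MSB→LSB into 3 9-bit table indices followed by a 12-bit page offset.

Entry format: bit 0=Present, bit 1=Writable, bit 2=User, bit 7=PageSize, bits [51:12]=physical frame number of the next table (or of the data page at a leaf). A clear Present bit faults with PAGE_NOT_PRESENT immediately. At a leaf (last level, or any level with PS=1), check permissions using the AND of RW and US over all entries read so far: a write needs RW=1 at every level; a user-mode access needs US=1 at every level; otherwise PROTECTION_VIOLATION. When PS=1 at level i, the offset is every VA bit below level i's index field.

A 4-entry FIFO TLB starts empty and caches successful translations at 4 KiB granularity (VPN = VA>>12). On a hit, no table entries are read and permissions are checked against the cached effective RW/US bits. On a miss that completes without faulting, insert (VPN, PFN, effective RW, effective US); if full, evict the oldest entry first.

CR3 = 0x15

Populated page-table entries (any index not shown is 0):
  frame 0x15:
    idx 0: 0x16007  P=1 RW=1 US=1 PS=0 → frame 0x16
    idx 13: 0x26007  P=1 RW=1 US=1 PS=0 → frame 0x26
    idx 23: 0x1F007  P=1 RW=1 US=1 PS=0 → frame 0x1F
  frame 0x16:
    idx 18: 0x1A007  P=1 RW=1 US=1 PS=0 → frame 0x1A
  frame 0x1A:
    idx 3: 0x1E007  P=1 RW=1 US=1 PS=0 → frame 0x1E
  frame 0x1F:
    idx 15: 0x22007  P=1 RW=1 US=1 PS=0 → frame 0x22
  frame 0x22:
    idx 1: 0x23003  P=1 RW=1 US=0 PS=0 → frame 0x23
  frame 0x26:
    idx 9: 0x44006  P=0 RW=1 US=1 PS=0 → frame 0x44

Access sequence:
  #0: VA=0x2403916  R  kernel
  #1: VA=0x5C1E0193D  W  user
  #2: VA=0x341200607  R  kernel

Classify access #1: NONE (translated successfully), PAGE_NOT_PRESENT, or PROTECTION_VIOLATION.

Walk each access:
#0 VA=0x2403916 (r,kernel):
  L0: frame=0x15 idx=0 entry=0x16007 [P=1 RW=1 US=1 PS=0]
  L1: frame=0x16 idx=18 entry=0x1A007 [P=1 RW=1 US=1 PS=0]
  L2: frame=0x1A idx=3 entry=0x1E007 [P=1 RW=1 US=1 PS=0]
  ⇒ phys 0x1E916  [3 reads]
#1 VA=0x5C1E0193D (w,user):
  L0: frame=0x15 idx=23 entry=0x1F007 [P=1 RW=1 US=1 PS=0]
  L1: frame=0x1F idx=15 entry=0x22007 [P=1 RW=1 US=1 PS=0]
  L2: frame=0x22 idx=1 entry=0x23003 [P=1 RW=1 US=0 PS=0]
  → PROTECTION_VIOLATION  (3 entries read)
#2 VA=0x341200607 (r,kernel):
  L0: frame=0x15 idx=13 entry=0x26007 [P=1 RW=1 US=1 PS=0]
  L1: frame=0x26 idx=9 entry=0x44006 [P=0 RW=1 US=1 PS=0]
  → PAGE_NOT_PRESENT  (2 entries read)

Access #1 fault: PROTECTION_VIOLATION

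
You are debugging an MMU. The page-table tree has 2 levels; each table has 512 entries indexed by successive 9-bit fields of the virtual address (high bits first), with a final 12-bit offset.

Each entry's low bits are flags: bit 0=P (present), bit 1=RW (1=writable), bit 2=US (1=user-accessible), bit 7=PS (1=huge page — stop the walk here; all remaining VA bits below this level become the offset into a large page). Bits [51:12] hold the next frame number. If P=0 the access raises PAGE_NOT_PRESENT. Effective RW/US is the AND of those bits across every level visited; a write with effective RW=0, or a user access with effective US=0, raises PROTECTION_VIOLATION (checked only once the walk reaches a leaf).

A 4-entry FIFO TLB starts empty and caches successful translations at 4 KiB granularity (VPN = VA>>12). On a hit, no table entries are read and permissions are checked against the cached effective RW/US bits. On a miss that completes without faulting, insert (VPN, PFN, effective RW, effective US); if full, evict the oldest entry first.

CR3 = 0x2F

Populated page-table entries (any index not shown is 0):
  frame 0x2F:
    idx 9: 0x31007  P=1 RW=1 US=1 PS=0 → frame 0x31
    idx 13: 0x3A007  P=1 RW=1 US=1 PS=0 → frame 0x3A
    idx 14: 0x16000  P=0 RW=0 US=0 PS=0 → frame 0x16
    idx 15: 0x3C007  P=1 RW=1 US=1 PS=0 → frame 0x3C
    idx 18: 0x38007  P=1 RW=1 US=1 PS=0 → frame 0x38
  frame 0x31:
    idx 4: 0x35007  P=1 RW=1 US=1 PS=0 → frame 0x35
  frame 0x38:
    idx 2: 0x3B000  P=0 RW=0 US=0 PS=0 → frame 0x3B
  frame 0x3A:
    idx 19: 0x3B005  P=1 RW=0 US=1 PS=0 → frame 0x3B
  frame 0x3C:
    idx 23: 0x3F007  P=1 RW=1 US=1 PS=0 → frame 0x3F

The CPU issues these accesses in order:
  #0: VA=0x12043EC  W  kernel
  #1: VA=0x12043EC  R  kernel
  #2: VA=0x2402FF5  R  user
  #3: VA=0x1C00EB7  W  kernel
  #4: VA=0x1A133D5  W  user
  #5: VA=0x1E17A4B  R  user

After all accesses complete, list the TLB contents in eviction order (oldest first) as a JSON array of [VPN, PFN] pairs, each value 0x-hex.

Per-access translation:
#0 VA=0x12043EC (w,kernel):
  [0] read 0x2F idx=9: raw=0x31007 flags P=1 W=1 U=1 S=0
  [1] read 0x31 idx=4: raw=0x35007 flags P=1 W=1 U=1 S=0
  ⇒ phys 0x353EC  [2 reads]
#1 VA=0x12043EC (r,kernel):
  TLB hit vpn=0x1204 → PA=0x353EC
#2 VA=0x2402FF5 (r,user):
  [0] read 0x2F idx=18: raw=0x38007 flags P=1 W=1 U=1 S=0
  [1] read 0x38 idx=2: raw=0x3B000 flags P=0 W=0 U=0 S=0
  → PAGE_NOT_PRESENT  (2 entries read)
#3 VA=0x1C00EB7 (w,kernel):
  [0] read 0x2F idx=14: raw=0x16000 flags P=0 W=0 U=0 S=0
  → PAGE_NOT_PRESENT  (1 entries read)
#4 VA=0x1A133D5 (w,user):
  [0] read 0x2F idx=13: raw=0x3A007 flags P=1 W=1 U=1 S=0
  [1] read 0x3A idx=19: raw=0x3B005 flags P=1 W=0 U=1 S=0
  → PROTECTION_VIOLATION  (2 entries read)
#5 VA=0x1E17A4B (r,user):
  [0] read 0x2F idx=15: raw=0x3C007 flags P=1 W=1 U=1 S=0
  [1] read 0x3C idx=23: raw=0x3F007 flags P=1 W=1 U=1 S=0
  ⇒ phys 0x3FA4B  [2 reads]

TLB: [["0x1204", "0x35"], ["0x1E17", "0x3F"]]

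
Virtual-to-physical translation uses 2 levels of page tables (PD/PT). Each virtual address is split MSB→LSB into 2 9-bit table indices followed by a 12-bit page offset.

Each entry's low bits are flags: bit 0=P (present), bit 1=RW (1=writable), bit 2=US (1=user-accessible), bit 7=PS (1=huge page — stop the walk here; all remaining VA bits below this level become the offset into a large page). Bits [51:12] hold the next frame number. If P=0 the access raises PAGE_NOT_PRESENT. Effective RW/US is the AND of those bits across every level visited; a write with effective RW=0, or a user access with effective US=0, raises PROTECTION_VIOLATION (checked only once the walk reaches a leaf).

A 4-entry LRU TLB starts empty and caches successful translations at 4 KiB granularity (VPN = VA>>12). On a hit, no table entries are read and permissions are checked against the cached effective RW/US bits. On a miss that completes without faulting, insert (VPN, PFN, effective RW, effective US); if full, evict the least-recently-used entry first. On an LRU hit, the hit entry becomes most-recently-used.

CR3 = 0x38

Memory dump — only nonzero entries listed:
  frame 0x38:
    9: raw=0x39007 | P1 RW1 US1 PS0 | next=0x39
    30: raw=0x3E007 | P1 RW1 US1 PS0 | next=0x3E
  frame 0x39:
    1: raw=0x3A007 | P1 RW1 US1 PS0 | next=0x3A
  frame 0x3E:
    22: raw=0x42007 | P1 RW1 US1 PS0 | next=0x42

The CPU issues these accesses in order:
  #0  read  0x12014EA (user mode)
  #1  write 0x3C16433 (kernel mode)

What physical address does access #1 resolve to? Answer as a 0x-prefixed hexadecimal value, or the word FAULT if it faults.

Walk each access:
#0 VA=0x12014EA (r,user):
  L0: frame=0x38 idx=9 entry=0x39007 [P=1 RW=1 US=1 PS=0]
  L1: frame=0x39 idx=1 entry=0x3A007 [P=1 RW=1 US=1 PS=0]
  ⇒ phys 0x3A4EA  [2 reads]
#1 VA=0x3C16433 (w,kernel):
  L0: frame=0x38 idx=30 entry=0x3E007 [P=1 RW=1 US=1 PS=0]
  L1: frame=0x3E idx=22 entry=0x42007 [P=1 RW=1 US=1 PS=0]
  ⇒ phys 0x42433  [2 reads]

Access #1 PA: 0x42433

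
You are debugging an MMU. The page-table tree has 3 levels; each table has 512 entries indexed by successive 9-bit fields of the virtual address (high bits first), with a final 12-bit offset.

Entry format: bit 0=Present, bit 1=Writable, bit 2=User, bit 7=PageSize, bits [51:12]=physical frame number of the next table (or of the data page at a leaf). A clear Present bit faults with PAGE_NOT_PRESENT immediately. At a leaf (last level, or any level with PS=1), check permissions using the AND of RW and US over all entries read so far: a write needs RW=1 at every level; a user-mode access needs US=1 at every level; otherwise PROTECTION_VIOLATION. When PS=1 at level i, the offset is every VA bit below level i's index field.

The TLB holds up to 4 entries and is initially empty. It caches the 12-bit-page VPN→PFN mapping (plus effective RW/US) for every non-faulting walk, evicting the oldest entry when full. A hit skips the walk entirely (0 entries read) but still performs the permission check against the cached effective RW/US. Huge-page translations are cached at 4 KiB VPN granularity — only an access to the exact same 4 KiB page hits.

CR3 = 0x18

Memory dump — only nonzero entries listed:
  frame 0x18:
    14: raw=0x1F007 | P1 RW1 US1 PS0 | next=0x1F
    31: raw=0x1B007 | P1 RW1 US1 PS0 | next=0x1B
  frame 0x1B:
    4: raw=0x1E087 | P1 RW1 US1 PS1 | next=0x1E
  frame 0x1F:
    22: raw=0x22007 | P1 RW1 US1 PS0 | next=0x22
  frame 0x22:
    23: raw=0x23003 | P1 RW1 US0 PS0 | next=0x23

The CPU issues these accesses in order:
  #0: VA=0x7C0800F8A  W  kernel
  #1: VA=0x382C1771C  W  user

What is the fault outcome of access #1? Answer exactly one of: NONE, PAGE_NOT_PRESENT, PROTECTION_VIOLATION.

Per-access translation:
#0 VA=0x7C0800F8A (w,kernel):
  [0] read 0x18 idx=31: raw=0x1B007 flags P=1 W=1 U=1 S=0
  [1] read 0x1B idx=4: raw=0x1E087 flags P=1 W=1 U=1 S=1
  ⇒ phys 0x1EF8A (huge @L1)  [2 reads]
#1 VA=0x382C1771C (w,user):
  [0] read 0x18 idx=14: raw=0x1F007 flags P=1 W=1 U=1 S=0
  [1] read 0x1F idx=22: raw=0x22007 flags P=1 W=1 U=1 S=0
  [2] read 0x22 idx=23: raw=0x23003 flags P=1 W=1 U=0 S=0
  → PROTECTION_VIOLATION  (3 entries read)

Access #1 fault: PROTECTION_VIOLATION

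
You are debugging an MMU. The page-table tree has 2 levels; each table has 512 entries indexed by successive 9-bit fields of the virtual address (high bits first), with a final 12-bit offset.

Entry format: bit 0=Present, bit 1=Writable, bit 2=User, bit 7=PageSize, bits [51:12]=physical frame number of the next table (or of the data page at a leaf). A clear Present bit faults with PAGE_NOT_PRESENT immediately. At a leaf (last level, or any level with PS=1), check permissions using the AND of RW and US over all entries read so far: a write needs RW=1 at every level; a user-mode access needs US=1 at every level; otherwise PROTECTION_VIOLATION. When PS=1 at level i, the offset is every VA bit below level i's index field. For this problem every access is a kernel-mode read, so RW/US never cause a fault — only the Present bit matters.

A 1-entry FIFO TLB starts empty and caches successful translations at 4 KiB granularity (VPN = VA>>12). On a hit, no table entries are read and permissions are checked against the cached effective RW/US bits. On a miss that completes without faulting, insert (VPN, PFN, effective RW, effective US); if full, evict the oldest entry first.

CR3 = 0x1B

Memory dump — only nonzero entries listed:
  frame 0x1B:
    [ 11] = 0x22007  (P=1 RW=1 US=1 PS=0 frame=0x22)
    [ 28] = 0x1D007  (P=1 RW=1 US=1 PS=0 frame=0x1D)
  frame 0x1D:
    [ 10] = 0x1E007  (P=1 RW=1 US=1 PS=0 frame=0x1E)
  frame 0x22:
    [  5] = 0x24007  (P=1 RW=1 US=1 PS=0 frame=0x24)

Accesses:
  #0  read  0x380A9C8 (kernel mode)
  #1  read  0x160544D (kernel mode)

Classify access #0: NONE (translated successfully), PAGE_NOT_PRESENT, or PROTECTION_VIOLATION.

Walk each access:
#0 VA=0x380A9C8 (r,kernel):
  [0] read 0x1B idx=28: raw=0x1D007 flags P=1 W=1 U=1 S=0
  [1] read 0x1D idx=10: raw=0x1E007 flags P=1 W=1 U=1 S=0
  → PA=0x1E9C8  (2 entries read)
#1 VA=0x160544D (r,kernel):
  [0] read 0x1B idx=11: raw=0x22007 flags P=1 W=1 U=1 S=0
  [1] read 0x22 idx=5: raw=0x24007 flags P=1 W=1 U=1 S=0
  → PA=0x2444D  (2 entries read)

Access #0 fault: NONE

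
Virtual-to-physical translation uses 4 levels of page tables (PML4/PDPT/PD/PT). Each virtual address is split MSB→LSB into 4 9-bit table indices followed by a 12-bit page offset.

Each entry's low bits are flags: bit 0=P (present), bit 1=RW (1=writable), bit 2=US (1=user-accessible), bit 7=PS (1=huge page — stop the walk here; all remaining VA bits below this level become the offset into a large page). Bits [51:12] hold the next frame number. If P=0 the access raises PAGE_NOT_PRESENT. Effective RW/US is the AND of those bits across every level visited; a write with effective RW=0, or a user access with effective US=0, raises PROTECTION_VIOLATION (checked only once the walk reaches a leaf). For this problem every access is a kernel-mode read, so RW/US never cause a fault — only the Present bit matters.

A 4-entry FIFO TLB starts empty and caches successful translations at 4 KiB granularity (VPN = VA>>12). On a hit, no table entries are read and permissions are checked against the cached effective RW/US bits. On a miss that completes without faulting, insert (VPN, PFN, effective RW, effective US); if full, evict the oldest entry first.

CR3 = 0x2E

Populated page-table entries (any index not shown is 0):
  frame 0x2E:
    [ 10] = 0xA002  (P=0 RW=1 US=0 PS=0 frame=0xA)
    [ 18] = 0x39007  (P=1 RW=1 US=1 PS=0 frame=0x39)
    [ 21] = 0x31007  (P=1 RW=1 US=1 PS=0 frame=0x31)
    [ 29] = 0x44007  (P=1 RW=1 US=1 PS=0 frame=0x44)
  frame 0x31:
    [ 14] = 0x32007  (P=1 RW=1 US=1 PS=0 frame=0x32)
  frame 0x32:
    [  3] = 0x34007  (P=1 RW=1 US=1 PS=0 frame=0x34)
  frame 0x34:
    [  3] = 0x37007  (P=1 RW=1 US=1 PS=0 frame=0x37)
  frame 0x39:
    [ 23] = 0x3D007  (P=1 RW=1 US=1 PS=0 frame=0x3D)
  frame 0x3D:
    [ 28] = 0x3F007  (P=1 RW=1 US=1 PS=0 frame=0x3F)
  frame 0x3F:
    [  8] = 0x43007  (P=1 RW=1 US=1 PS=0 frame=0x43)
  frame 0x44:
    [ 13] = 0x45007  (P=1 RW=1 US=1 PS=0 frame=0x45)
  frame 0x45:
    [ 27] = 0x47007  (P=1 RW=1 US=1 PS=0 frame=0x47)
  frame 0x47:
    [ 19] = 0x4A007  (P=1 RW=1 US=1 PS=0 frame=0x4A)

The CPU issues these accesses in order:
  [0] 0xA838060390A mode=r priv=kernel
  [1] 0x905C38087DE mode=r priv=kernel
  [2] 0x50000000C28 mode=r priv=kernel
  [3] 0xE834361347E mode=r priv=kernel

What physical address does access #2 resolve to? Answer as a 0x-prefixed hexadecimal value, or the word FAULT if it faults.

Walk each access:
#0 VA=0xA838060390A (r,kernel):
  lvl0: tbl 0x2E, slot 21 ⇒ 0x31007 (P1/RW1/US1/PS0)
  lvl1: tbl 0x31, slot 14 ⇒ 0x32007 (P1/RW1/US1/PS0)
  lvl2: tbl 0x32, slot 3 ⇒ 0x34007 (P1/RW1/US1/PS0)
  lvl3: tbl 0x34, slot 3 ⇒ 0x37007 (P1/RW1/US1/PS0)
  ⇒ phys 0x3790A  [4 reads]
#1 VA=0x905C38087DE (r,kernel):
  lvl0: tbl 0x2E, slot 18 ⇒ 0x39007 (P1/RW1/US1/PS0)
  lvl1: tbl 0x39, slot 23 ⇒ 0x3D007 (P1/RW1/US1/PS0)
  lvl2: tbl 0x3D, slot 28 ⇒ 0x3F007 (P1/RW1/US1/PS0)
  lvl3: tbl 0x3F, slot 8 ⇒ 0x43007 (P1/RW1/US1/PS0)
  ⇒ phys 0x437DE  [4 reads]
#2 VA=0x50000000C28 (r,kernel):
  lvl0: tbl 0x2E, slot 10 ⇒ 0xA002 (P0/RW1/US0/PS0)
  ✗ PAGE_NOT_PRESENT  [1 reads]
#3 VA=0xE834361347E (r,kernel):
  lvl0: tbl 0x2E, slot 29 ⇒ 0x44007 (P1/RW1/US1/PS0)
  lvl1: tbl 0x44, slot 13 ⇒ 0x45007 (P1/RW1/US1/PS0)
  lvl2: tbl 0x45, slot 27 ⇒ 0x47007 (P1/RW1/US1/PS0)
  lvl3: tbl 0x47, slot 19 ⇒ 0x4A007 (P1/RW1/US1/PS0)
  ⇒ phys 0x4A47E  [4 reads]

Access #2 PA: FAULT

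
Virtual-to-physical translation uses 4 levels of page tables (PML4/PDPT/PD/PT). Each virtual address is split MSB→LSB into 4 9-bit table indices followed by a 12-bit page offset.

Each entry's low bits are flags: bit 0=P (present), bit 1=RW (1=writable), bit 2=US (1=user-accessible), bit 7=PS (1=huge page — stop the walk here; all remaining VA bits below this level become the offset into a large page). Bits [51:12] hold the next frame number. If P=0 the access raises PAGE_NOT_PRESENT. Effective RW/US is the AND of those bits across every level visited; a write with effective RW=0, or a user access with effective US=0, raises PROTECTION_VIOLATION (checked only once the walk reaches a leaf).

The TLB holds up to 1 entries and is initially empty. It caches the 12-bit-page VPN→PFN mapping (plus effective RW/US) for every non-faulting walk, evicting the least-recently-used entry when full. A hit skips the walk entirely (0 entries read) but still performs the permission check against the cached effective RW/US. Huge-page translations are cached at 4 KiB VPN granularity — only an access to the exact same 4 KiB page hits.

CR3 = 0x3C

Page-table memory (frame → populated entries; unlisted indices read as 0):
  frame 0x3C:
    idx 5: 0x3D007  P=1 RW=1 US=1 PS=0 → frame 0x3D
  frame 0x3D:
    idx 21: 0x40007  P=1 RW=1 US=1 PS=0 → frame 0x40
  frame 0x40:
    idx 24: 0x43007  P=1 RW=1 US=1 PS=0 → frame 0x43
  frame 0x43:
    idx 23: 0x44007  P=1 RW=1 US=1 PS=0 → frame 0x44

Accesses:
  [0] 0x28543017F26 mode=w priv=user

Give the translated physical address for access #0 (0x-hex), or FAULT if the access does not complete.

Trace:
#0 VA=0x28543017F26 (w,user):
  [0] read 0x3C idx=5: raw=0x3D007 flags P=1 W=1 U=1 S=0
  [1] read 0x3D idx=21: raw=0x40007 flags P=1 W=1 U=1 S=0
  [2] read 0x40 idx=24: raw=0x43007 flags P=1 W=1 U=1 S=0
  [3] read 0x43 idx=23: raw=0x44007 flags P=1 W=1 U=1 S=0
  → PA=0x44F26  (4 entries read)

Access #0 PA: 0x44F26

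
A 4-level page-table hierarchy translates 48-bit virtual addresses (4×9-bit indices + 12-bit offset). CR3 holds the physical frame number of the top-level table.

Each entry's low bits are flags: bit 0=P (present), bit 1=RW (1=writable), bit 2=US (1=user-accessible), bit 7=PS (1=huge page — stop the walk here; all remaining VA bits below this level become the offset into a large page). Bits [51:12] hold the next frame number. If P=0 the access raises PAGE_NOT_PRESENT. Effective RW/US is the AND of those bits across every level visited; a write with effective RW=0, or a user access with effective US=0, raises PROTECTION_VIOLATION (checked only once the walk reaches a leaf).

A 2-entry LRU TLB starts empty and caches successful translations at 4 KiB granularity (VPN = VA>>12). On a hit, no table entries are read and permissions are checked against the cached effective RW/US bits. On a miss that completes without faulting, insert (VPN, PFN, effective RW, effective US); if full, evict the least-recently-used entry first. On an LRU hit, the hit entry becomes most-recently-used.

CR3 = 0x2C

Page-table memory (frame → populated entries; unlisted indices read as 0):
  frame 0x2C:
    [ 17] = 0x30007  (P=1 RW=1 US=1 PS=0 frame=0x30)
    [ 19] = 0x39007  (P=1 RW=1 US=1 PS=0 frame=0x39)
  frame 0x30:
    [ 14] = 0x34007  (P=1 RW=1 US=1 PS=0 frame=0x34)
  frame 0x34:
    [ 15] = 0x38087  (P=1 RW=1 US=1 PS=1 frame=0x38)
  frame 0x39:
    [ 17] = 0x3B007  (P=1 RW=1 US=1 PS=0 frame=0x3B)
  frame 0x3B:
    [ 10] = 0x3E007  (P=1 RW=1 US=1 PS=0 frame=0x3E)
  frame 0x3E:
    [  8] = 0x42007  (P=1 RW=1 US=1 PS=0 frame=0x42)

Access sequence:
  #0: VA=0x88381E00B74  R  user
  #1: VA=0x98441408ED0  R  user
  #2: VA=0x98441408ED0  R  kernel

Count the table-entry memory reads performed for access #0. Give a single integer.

Per-access translation:
#0 VA=0x88381E00B74 (r,user):
  L0: frame=0x2C idx=17 entry=0x30007 [P=1 RW=1 US=1 PS=0]
  L1: frame=0x30 idx=14 entry=0x34007 [P=1 RW=1 US=1 PS=0]
  L2: frame=0x34 idx=15 entry=0x38087 [P=1 RW=1 US=1 PS=1]
  → PA=0x38B74 (huge @L2)  (3 entries read)
#1 VA=0x98441408ED0 (r,user):
  L0: frame=0x2C idx=19 entry=0x39007 [P=1 RW=1 US=1 PS=0]
  L1: frame=0x39 idx=17 entry=0x3B007 [P=1 RW=1 US=1 PS=0]
  L2: frame=0x3B idx=10 entry=0x3E007 [P=1 RW=1 US=1 PS=0]
  L3: frame=0x3E idx=8 entry=0x42007 [P=1 RW=1 US=1 PS=0]
  → PA=0x42ED0  (4 entries read)
#2 VA=0x98441408ED0 (r,kernel):
  TLB hit vpn=0x98441408 → PA=0x42ED0

Entries read for #0: 3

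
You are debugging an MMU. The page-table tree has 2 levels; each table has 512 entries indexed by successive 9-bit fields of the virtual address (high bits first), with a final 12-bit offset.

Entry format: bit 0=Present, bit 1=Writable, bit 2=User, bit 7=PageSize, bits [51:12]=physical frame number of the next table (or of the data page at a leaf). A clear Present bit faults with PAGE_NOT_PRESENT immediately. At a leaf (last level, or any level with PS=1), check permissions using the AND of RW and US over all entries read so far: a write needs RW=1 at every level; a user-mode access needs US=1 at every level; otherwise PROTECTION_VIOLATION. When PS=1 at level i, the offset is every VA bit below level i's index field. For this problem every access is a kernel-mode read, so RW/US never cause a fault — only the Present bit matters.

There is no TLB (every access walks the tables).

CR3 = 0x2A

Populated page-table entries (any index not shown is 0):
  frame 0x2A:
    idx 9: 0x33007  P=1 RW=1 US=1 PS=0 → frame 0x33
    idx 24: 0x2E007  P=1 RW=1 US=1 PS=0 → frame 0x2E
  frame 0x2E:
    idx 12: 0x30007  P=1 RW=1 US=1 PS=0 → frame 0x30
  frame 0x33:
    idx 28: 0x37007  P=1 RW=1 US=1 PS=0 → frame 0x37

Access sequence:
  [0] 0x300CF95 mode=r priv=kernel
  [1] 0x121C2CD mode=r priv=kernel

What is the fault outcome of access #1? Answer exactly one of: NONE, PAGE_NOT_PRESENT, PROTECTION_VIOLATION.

Trace:
#0 VA=0x300CF95 (r,kernel):
  [0] read 0x2A idx=24: raw=0x2E007 flags P=1 W=1 U=1 S=0
  [1] read 0x2E idx=12: raw=0x30007 flags P=1 W=1 U=1 S=0
  → PA=0x30F95  (2 entries read)
#1 VA=0x121C2CD (r,kernel):
  [0] read 0x2A idx=9: raw=0x33007 flags P=1 W=1 U=1 S=0
  [1] read 0x33 idx=28: raw=0x37007 flags P=1 W=1 U=1 S=0
  → PA=0x372CD  (2 entries read)

Access #1 fault: NONE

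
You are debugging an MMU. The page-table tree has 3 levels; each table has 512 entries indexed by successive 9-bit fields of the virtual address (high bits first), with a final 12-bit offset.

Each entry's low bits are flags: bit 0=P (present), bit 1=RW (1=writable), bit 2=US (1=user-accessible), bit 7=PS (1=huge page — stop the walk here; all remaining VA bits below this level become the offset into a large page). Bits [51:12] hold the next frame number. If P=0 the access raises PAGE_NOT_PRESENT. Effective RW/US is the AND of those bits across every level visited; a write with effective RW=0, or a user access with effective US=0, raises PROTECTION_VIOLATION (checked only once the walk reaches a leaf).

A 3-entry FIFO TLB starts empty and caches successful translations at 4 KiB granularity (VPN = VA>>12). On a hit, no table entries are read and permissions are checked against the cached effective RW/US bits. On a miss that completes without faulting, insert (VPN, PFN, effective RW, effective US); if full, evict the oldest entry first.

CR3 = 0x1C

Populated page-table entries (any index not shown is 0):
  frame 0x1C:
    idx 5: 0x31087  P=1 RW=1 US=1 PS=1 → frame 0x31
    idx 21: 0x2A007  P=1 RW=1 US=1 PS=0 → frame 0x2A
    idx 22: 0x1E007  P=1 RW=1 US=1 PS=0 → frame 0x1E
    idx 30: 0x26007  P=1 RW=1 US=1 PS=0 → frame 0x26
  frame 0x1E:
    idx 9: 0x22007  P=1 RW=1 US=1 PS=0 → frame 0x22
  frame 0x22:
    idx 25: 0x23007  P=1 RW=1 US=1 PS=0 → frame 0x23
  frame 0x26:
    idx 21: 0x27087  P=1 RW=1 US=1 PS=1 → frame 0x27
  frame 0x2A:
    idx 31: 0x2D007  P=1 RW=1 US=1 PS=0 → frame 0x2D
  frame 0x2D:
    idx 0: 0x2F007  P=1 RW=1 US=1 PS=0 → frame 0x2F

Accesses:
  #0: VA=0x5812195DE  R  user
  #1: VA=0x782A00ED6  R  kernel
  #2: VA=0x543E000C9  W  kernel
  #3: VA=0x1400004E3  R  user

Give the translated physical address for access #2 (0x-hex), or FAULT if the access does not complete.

Trace:
#0 VA=0x5812195DE (r,user):
  L0 @0x1C[22] → 0x1E007  P=1,RW=1,US=1,PS=0
  L1 @0x1E[9] → 0x22007  P=1,RW=1,US=1,PS=0
  L2 @0x22[25] → 0x23007  P=1,RW=1,US=1,PS=0
  → PA=0x235DE  (3 entries read)
#1 VA=0x782A00ED6 (r,kernel):
  L0 @0x1C[30] → 0x26007  P=1,RW=1,US=1,PS=0
  L1 @0x26[21] → 0x27087  P=1,RW=1,US=1,PS=1
  → PA=0x27ED6 (huge @L1)  (2 entries read)
#2 VA=0x543E000C9 (w,kernel):
  L0 @0x1C[21] → 0x2A007  P=1,RW=1,US=1,PS=0
  L1 @0x2A[31] → 0x2D007  P=1,RW=1,US=1,PS=0
  L2 @0x2D[0] → 0x2F007  P=1,RW=1,US=1,PS=0
  → PA=0x2F0C9  (3 entries read)
#3 VA=0x1400004E3 (r,user):
  L0 @0x1C[5] → 0x31087  P=1,RW=1,US=1,PS=1
  → PA=0x314E3 (huge @L0)  (1 entries read)

Access #2 PA: 0x2F0C9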